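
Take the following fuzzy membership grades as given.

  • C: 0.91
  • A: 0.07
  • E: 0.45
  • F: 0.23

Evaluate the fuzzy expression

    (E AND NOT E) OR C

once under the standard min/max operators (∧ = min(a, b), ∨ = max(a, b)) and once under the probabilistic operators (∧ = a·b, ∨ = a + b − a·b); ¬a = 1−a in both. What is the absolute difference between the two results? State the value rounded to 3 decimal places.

0.022

Under standard min/max:
  NOT E = 1 − 0.45 = 0.55
  E AND NOT E = min(a, b) on (0.45, 0.55) = 0.45
  (E AND NOT E) OR C = max(a, b) on (0.45, 0.91) = 0.91
  → value = 0.9100
Under probabilistic:
  NOT E = 1 − 0.4500 = 0.5500
  E AND NOT E = a·b on (0.4500, 0.5500) = 0.2475
  (E AND NOT E) OR C = a + b − a·b on (0.2475, 0.9100) = 0.9323
  → value = 0.9323
|0.9100 − 0.9323| = 0.022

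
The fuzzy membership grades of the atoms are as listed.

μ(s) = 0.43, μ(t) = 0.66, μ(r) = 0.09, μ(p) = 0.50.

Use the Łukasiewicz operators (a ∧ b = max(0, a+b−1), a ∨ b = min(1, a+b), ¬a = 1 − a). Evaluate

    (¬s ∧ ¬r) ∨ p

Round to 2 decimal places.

¬s = 1 − 0.43 = 0.57
¬r = 1 − 0.09 = 0.91
¬s ∧ ¬r = max(0, a+b−1) on (0.57, 0.91) = 0.48
(¬s ∧ ¬r) ∨ p = min(1, a+b) on (0.48, 0.50) = 0.98

0.98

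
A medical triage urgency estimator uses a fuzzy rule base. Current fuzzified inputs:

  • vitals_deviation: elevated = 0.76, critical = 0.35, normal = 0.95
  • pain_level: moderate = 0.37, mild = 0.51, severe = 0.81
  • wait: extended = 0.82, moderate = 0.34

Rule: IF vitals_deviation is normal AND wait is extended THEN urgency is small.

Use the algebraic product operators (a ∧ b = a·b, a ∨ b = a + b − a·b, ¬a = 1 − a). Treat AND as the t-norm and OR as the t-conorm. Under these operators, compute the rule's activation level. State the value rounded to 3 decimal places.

0.779

firing strength: normal=0.95, extended=0.82; AND[a·b] → w = 0.7790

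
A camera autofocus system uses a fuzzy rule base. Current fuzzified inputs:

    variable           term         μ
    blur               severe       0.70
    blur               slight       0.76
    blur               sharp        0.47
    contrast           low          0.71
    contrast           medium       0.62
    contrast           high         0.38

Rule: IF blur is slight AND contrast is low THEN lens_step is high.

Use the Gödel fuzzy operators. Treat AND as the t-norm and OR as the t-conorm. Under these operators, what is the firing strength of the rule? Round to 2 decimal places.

firing strength: slight=0.76, low=0.71; AND[min(a, b)] → w = 0.71

0.71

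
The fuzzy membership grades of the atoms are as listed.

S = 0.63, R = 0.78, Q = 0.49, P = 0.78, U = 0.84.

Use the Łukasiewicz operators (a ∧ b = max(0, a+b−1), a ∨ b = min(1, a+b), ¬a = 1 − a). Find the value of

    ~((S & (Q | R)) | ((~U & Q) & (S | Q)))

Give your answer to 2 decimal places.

Q | R = min(1, a+b) on (0.49, 0.78) = 1.00
S & (Q | R) = max(0, a+b−1) on (0.63, 1.00) = 0.63
~U = 1 − 0.84 = 0.16
~U & Q = max(0, a+b−1) on (0.16, 0.49) = 0.00
S | Q = min(1, a+b) on (0.63, 0.49) = 1.00
(~U & Q) & (S | Q) = max(0, a+b−1) on (0.00, 1.00) = 0.00
(S & (Q | R)) | ((~U & Q) & (S | Q)) = min(1, a+b) on (0.63, 0.00) = 0.63
~((S & (Q | R)) | ((~U & Q) & (S | Q))) = 1 − 0.63 = 0.37

0.37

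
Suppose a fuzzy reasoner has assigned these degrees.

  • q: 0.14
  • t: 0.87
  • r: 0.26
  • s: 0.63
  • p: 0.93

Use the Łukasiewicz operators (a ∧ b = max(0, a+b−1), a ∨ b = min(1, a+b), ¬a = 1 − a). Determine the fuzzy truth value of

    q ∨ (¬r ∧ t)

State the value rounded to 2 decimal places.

¬r = 1 − 0.26 = 0.74
¬r ∧ t = max(0, a+b−1) on (0.74, 0.87) = 0.61
q ∨ (¬r ∧ t) = min(1, a+b) on (0.14, 0.61) = 0.75

0.75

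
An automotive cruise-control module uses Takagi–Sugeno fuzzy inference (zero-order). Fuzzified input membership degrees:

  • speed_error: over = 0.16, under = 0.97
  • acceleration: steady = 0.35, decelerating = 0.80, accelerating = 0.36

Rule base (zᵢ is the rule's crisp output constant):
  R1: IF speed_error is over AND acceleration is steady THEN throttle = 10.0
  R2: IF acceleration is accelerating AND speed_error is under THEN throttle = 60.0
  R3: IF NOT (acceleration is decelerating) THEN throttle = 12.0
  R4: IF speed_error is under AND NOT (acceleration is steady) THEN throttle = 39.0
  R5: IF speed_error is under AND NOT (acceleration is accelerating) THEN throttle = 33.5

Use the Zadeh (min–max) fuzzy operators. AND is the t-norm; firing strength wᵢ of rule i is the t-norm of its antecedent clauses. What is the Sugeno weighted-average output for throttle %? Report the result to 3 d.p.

R1 (z=10.0): over=0.16, steady=0.35; AND[min(a, b)] → w = 0.16
R2 (z=60.0): accelerating=0.36, under=0.97; AND[min(a, b)] → w = 0.36
R3 (z=12.0): ¬decelerating=1−0.80=0.20 → w = 0.20
R4 (z=39.0): under=0.97, ¬steady=1−0.35=0.65; AND[min(a, b)] → w = 0.65
R5 (z=33.5): under=0.97, ¬accelerating=1−0.36=0.64; AND[min(a, b)] → w = 0.64
Weighted average = (0.16·10.0 + 0.36·60.0 + 0.20·12.0 + 0.65·39.0 + 0.64·33.5) / (0.16 + 0.36 + 0.20 + 0.65 + 0.64)
  = 72.3900 / 2.0100 = 36.015

36.015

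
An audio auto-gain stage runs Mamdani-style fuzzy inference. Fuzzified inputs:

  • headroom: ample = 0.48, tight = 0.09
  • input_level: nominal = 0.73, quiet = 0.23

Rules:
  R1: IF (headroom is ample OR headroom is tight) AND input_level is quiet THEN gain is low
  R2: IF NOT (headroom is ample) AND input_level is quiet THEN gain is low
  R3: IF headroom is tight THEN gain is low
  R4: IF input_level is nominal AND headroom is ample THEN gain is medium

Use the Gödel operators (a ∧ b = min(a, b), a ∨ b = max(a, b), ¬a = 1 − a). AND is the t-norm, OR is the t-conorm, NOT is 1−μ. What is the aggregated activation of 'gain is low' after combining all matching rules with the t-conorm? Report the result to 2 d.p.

R1: (ample=0.48 OR tight=0.09) = 0.48; AND[min(a, b)] with quiet=0.23 → w = 0.23
R2: ¬ample=1−0.48=0.52, quiet=0.23; AND[min(a, b)] → w = 0.23
R3: tight=0.09 → w = 0.09
R4: nominal=0.73, ample=0.48; AND[min(a, b)] → w = 0.48
Rules with consequent 'low': {R1, R2, R3} → strengths 0.23, 0.23, 0.09
Aggregate via t-conorm [max(a, b)]: 0.23

0.23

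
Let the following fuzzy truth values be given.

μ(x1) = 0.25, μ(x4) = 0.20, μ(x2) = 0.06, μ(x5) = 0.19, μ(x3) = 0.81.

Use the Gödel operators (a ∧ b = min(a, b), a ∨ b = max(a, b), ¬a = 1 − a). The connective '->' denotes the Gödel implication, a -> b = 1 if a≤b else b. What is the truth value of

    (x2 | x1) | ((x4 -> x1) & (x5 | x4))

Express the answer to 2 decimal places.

x2 | x1 = max(a, b) on (0.06, 0.25) = 0.25
x4 -> x1  [Gödel: 1 if a≤b else b] with a=0.20, b=0.25 → 1.00
x5 | x4 = max(a, b) on (0.19, 0.20) = 0.20
(x4 -> x1) & (x5 | x4) = min(a, b) on (1.00, 0.20) = 0.20
(x2 | x1) | ((x4 -> x1) & (x5 | x4)) = max(a, b) on (0.25, 0.20) = 0.25

0.25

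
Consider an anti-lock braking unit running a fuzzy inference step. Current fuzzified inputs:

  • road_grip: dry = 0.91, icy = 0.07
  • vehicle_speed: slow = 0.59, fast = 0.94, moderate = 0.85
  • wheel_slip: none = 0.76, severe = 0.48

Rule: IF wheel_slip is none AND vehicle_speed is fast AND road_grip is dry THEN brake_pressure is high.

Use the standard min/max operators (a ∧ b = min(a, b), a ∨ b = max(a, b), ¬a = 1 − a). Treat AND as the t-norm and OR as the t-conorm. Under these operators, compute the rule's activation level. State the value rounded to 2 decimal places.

0.76

firing strength: none=0.76, fast=0.94, dry=0.91; AND[min(a, b)] → w = 0.76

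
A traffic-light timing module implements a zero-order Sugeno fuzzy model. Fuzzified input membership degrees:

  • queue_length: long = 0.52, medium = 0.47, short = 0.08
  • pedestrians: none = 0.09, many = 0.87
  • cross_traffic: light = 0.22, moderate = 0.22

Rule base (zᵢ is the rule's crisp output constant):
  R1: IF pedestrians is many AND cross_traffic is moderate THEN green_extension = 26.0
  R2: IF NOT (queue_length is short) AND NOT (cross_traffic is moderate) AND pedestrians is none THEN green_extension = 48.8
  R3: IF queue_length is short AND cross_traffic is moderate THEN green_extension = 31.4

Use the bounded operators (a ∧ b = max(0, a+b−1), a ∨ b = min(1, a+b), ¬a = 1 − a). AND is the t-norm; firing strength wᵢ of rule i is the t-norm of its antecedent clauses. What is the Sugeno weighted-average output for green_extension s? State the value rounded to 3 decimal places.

R1 (z=26.0): many=0.87, moderate=0.22; AND[max(0, a+b−1)] → w = 0.09
R2 (z=48.8): ¬short=1−0.08=0.92, ¬moderate=1−0.22=0.78, none=0.09; AND[max(0, a+b−1)] → w = 0.00
R3 (z=31.4): short=0.08, moderate=0.22; AND[max(0, a+b−1)] → w = 0.00
Weighted average = (0.09·26.0 + 0.00·48.8 + 0.00·31.4) / (0.09 + 0.00 + 0.00)
  = 2.3400 / 0.0900 = 26.000

26.000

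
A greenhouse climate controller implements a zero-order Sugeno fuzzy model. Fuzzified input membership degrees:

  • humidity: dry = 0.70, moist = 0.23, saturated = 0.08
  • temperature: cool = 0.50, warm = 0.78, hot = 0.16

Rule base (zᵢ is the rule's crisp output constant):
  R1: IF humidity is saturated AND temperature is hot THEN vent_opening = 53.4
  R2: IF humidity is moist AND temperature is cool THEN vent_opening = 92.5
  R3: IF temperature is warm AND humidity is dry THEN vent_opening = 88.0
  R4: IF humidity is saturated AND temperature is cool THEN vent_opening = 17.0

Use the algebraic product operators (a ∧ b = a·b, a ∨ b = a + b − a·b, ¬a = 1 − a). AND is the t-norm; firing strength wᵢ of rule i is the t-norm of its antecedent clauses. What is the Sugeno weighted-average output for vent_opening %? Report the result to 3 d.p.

84.126

R1 (z=53.4): saturated=0.08, hot=0.16; AND[a·b] → w = 0.0128
R2 (z=92.5): moist=0.23, cool=0.50; AND[a·b] → w = 0.1150
R3 (z=88.0): warm=0.78, dry=0.70; AND[a·b] → w = 0.5460
R4 (z=17.0): saturated=0.08, cool=0.50; AND[a·b] → w = 0.0400
Weighted average = (0.0128·53.4 + 0.1150·92.5 + 0.5460·88.0 + 0.0400·17.0) / (0.0128 + 0.1150 + 0.5460 + 0.0400)
  = 60.0490 / 0.7138 = 84.126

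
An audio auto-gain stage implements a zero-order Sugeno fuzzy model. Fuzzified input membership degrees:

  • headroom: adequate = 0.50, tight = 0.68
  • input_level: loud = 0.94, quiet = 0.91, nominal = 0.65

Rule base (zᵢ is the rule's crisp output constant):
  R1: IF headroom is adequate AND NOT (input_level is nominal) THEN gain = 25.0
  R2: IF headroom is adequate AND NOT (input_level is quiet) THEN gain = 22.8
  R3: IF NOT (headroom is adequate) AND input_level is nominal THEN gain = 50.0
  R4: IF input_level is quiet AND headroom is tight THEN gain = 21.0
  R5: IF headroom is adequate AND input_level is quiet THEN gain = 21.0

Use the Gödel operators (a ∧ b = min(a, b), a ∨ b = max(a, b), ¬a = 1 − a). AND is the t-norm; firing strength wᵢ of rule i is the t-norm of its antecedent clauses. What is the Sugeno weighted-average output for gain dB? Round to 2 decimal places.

R1 (z=25.0): adequate=0.50, ¬nominal=1−0.65=0.35; AND[min(a, b)] → w = 0.35
R2 (z=22.8): adequate=0.50, ¬quiet=1−0.91=0.09; AND[min(a, b)] → w = 0.09
R3 (z=50.0): ¬adequate=1−0.50=0.50, nominal=0.65; AND[min(a, b)] → w = 0.50
R4 (z=21.0): quiet=0.91, tight=0.68; AND[min(a, b)] → w = 0.68
R5 (z=21.0): adequate=0.50, quiet=0.91; AND[min(a, b)] → w = 0.50
Weighted average = (0.35·25.0 + 0.09·22.8 + 0.50·50.0 + 0.68·21.0 + 0.50·21.0) / (0.35 + 0.09 + 0.50 + 0.68 + 0.50)
  = 60.5820 / 2.1200 = 28.58

28.58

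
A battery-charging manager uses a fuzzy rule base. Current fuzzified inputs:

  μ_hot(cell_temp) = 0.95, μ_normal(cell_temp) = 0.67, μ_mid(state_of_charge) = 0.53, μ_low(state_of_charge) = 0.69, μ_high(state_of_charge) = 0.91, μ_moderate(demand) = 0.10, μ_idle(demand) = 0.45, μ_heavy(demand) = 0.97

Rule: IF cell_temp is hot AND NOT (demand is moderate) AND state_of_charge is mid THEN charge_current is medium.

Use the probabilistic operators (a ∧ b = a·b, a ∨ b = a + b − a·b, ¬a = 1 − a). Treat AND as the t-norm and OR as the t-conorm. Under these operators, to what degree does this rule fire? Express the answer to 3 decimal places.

0.453

firing strength: hot=0.95, ¬moderate=1−0.10=0.90, mid=0.53; AND[a·b] → w = 0.4531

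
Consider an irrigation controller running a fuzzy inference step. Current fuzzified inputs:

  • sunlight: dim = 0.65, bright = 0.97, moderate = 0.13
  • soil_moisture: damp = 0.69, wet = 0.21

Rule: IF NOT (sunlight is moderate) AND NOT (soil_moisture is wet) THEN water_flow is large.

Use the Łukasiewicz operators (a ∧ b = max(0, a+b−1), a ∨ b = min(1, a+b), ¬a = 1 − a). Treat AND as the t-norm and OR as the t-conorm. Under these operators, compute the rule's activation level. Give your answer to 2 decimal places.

firing strength: ¬moderate=1−0.13=0.87, ¬wet=1−0.21=0.79; AND[max(0, a+b−1)] → w = 0.66

0.66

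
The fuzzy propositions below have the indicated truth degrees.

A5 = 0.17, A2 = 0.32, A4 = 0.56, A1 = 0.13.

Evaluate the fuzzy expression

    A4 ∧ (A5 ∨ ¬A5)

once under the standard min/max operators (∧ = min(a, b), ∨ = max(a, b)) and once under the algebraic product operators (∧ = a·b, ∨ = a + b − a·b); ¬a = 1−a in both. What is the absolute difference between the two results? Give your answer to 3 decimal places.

Under standard min/max:
  ¬A5 = 1 − 0.17 = 0.83
  A5 ∨ ¬A5 = max(a, b) on (0.17, 0.83) = 0.83
  A4 ∧ (A5 ∨ ¬A5) = min(a, b) on (0.56, 0.83) = 0.56
  → value = 0.5600
Under algebraic product:
  ¬A5 = 1 − 0.1700 = 0.8300
  A5 ∨ ¬A5 = a + b − a·b on (0.1700, 0.8300) = 0.8589
  A4 ∧ (A5 ∨ ¬A5) = a·b on (0.5600, 0.8589) = 0.4810
  → value = 0.4810
|0.5600 − 0.4810| = 0.079

0.079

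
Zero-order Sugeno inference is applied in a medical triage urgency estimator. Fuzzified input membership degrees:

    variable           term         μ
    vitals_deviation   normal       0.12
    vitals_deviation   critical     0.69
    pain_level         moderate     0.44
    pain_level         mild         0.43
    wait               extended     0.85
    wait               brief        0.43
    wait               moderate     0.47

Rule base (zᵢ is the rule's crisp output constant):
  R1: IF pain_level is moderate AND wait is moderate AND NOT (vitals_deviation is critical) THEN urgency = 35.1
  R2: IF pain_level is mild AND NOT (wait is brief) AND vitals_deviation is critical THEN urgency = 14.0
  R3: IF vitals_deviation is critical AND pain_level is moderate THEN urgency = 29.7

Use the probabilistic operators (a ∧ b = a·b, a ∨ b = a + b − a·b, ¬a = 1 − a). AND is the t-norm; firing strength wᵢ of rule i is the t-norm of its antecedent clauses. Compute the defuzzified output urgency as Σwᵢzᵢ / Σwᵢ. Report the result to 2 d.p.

R1 (z=35.1): moderate=0.44, moderate=0.47, ¬critical=1−0.69=0.31; AND[a·b] → w = 0.0641
R2 (z=14.0): mild=0.43, ¬brief=1−0.43=0.57, critical=0.69; AND[a·b] → w = 0.1691
R3 (z=29.7): critical=0.69, moderate=0.44; AND[a·b] → w = 0.3036
Weighted average = (0.0641·35.1 + 0.1691·14.0 + 0.3036·29.7) / (0.0641 + 0.1691 + 0.3036)
  = 13.6348 / 0.5368 = 25.40

25.40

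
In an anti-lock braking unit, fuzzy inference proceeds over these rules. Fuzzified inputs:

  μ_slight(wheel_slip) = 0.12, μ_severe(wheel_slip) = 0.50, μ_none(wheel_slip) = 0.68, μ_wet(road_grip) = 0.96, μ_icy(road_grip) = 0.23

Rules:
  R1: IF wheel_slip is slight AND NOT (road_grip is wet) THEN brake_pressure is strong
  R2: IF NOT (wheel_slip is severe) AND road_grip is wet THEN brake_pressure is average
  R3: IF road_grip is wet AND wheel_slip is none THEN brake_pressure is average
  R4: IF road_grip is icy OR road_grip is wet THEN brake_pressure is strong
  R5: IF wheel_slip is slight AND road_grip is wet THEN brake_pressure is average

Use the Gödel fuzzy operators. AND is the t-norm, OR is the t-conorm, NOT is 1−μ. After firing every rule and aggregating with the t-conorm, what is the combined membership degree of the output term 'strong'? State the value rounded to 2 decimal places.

R1: slight=0.12, ¬wet=1−0.96=0.04; AND[min(a, b)] → w = 0.04
R2: ¬severe=1−0.50=0.50, wet=0.96; AND[min(a, b)] → w = 0.50
R3: wet=0.96, none=0.68; AND[min(a, b)] → w = 0.68
R4: icy=0.23, wet=0.96; OR[max(a, b)] → w = 0.96
R5: slight=0.12, wet=0.96; AND[min(a, b)] → w = 0.12
Rules with consequent 'strong': {R1, R4} → strengths 0.04, 0.96
Aggregate via t-conorm [max(a, b)]: 0.96

0.96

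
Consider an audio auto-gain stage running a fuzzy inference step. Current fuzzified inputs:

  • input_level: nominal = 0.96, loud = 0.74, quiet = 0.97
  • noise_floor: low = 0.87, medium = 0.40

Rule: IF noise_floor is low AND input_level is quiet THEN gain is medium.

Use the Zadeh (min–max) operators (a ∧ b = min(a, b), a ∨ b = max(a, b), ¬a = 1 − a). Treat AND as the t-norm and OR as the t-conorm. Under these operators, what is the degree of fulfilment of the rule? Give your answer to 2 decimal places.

firing strength: low=0.87, quiet=0.97; AND[min(a, b)] → w = 0.87

0.87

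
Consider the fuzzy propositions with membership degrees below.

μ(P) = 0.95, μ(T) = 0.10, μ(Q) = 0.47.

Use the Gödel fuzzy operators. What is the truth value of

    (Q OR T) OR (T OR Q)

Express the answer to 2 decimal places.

Q OR T = max(a, b) on (0.47, 0.10) = 0.47
T OR Q = max(a, b) on (0.10, 0.47) = 0.47
(Q OR T) OR (T OR Q) = max(a, b) on (0.47, 0.47) = 0.47

0.47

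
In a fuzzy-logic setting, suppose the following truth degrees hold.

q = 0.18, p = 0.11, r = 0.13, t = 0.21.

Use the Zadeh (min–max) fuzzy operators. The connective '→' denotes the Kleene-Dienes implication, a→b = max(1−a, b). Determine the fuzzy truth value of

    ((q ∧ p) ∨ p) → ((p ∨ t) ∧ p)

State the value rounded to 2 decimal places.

0.89

q ∧ p = min(a, b) on (0.18, 0.11) = 0.11
(q ∧ p) ∨ p = max(a, b) on (0.11, 0.11) = 0.11
p ∨ t = max(a, b) on (0.11, 0.21) = 0.21
(p ∨ t) ∧ p = min(a, b) on (0.21, 0.11) = 0.11
((q ∧ p) ∨ p) → ((p ∨ t) ∧ p)  [Kleene-Dienes: max(1−a, b)] with a=0.11, b=0.11 → 0.89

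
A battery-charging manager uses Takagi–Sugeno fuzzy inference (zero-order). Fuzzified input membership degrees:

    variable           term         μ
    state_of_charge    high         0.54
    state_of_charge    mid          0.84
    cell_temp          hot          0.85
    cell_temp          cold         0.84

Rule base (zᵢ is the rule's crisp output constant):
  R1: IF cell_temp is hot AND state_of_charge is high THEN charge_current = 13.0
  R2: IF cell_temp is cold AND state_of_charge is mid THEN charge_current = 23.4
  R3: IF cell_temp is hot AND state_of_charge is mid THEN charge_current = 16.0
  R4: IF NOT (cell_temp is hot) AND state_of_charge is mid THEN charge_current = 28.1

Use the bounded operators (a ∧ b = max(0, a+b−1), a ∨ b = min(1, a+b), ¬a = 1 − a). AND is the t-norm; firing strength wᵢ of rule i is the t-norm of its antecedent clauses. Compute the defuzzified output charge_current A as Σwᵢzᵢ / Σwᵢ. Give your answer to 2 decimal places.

R1 (z=13.0): hot=0.85, high=0.54; AND[max(0, a+b−1)] → w = 0.39
R2 (z=23.4): cold=0.84, mid=0.84; AND[max(0, a+b−1)] → w = 0.68
R3 (z=16.0): hot=0.85, mid=0.84; AND[max(0, a+b−1)] → w = 0.69
R4 (z=28.1): ¬hot=1−0.85=0.15, mid=0.84; AND[max(0, a+b−1)] → w = 0.00
Weighted average = (0.39·13.0 + 0.68·23.4 + 0.69·16.0 + 0.00·28.1) / (0.39 + 0.68 + 0.69 + 0.00)
  = 32.0220 / 1.7600 = 18.19

18.19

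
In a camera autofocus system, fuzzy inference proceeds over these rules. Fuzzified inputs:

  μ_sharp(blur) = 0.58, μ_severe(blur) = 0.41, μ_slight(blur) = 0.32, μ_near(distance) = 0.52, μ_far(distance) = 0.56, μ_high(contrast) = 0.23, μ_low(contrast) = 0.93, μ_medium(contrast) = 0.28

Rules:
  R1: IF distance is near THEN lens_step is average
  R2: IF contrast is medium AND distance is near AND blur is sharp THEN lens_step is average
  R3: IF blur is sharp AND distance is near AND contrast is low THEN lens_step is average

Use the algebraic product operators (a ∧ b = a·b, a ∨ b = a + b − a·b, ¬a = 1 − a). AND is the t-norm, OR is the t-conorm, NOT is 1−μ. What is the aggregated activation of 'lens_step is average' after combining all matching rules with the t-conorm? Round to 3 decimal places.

0.684

R1: near=0.52 → w = 0.5200
R2: medium=0.28, near=0.52, sharp=0.58; AND[a·b] → w = 0.0844
R3: sharp=0.58, near=0.52, low=0.93; AND[a·b] → w = 0.2805
Rules with consequent 'average': {R1, R2, R3} → strengths 0.5200, 0.0844, 0.2805
Aggregate via t-conorm [a + b − a·b]: 0.6838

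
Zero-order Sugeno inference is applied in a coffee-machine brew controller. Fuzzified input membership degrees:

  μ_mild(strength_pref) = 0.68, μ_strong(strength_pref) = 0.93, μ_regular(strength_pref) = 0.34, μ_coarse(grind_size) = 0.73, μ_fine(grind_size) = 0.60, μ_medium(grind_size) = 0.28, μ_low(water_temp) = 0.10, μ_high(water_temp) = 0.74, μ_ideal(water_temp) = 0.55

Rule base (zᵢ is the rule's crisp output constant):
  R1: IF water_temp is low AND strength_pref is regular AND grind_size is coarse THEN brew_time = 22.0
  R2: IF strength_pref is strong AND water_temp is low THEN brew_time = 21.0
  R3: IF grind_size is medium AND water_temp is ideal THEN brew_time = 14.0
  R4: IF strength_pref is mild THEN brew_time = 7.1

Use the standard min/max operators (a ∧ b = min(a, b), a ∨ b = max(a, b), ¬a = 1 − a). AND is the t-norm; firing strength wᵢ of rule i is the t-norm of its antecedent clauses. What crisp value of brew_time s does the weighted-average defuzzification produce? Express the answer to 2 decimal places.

R1 (z=22.0): low=0.10, regular=0.34, coarse=0.73; AND[min(a, b)] → w = 0.10
R2 (z=21.0): strong=0.93, low=0.10; AND[min(a, b)] → w = 0.10
R3 (z=14.0): medium=0.28, ideal=0.55; AND[min(a, b)] → w = 0.28
R4 (z=7.1): mild=0.68 → w = 0.68
Weighted average = (0.10·22.0 + 0.10·21.0 + 0.28·14.0 + 0.68·7.1) / (0.10 + 0.10 + 0.28 + 0.68)
  = 13.0480 / 1.1600 = 11.25

11.25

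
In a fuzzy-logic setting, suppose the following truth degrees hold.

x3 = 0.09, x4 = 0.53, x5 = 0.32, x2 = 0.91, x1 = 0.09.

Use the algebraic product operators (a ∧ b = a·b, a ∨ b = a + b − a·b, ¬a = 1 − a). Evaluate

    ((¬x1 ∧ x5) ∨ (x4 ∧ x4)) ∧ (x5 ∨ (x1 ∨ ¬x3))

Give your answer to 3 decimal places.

¬x1 = 1 − 0.0900 = 0.9100
¬x1 ∧ x5 = a·b on (0.9100, 0.3200) = 0.2912
x4 ∧ x4 = a·b on (0.5300, 0.5300) = 0.2809
(¬x1 ∧ x5) ∨ (x4 ∧ x4) = a + b − a·b on (0.2912, 0.2809) = 0.4903
¬x3 = 1 − 0.0900 = 0.9100
x1 ∨ ¬x3 = a + b − a·b on (0.0900, 0.9100) = 0.9181
x5 ∨ (x1 ∨ ¬x3) = a + b − a·b on (0.3200, 0.9181) = 0.9443
((¬x1 ∧ x5) ∨ (x4 ∧ x4)) ∧ (x5 ∨ (x1 ∨ ¬x3)) = a·b on (0.4903, 0.9443) = 0.4630

0.463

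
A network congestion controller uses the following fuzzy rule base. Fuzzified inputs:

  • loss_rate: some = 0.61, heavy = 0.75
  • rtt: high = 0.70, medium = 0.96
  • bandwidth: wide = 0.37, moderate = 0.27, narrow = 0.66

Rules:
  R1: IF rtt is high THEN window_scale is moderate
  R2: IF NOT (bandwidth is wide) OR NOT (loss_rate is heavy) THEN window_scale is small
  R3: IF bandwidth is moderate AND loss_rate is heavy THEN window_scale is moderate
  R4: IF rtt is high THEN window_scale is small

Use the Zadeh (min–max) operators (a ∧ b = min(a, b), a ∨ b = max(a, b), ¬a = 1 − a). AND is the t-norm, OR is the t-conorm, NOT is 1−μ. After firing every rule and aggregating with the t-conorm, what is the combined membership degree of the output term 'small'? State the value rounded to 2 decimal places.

R1: high=0.70 → w = 0.70
R2: ¬wide=1−0.37=0.63, ¬heavy=1−0.75=0.25; OR[max(a, b)] → w = 0.63
R3: moderate=0.27, heavy=0.75; AND[min(a, b)] → w = 0.27
R4: high=0.70 → w = 0.70
Rules with consequent 'small': {R2, R4} → strengths 0.63, 0.70
Aggregate via t-conorm [max(a, b)]: 0.70

0.70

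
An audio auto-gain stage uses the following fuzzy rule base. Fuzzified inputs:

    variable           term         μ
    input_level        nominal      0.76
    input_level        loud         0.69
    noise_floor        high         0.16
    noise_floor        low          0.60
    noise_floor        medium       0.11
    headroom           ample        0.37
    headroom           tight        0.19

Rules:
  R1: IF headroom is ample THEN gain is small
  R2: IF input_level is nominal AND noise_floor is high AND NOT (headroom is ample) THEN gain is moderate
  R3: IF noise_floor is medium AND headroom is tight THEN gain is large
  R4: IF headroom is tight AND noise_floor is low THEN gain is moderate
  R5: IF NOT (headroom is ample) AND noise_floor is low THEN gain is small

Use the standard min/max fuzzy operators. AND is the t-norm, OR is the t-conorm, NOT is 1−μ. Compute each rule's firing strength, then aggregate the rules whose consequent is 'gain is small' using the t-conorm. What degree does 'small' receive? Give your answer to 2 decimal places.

R1: ample=0.37 → w = 0.37
R2: nominal=0.76, high=0.16, ¬ample=1−0.37=0.63; AND[min(a, b)] → w = 0.16
R3: medium=0.11, tight=0.19; AND[min(a, b)] → w = 0.11
R4: tight=0.19, low=0.60; AND[min(a, b)] → w = 0.19
R5: ¬ample=1−0.37=0.63, low=0.60; AND[min(a, b)] → w = 0.60
Rules with consequent 'small': {R1, R5} → strengths 0.37, 0.60
Aggregate via t-conorm [max(a, b)]: 0.60

0.60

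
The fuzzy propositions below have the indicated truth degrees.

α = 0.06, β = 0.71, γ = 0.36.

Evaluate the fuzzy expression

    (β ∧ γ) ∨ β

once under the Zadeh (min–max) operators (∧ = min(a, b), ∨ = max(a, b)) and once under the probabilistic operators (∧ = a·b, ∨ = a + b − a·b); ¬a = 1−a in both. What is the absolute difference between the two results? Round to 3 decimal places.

0.074

Under Zadeh (min–max):
  β ∧ γ = min(a, b) on (0.71, 0.36) = 0.36
  (β ∧ γ) ∨ β = max(a, b) on (0.36, 0.71) = 0.71
  → value = 0.7100
Under probabilistic:
  β ∧ γ = a·b on (0.7100, 0.3600) = 0.2556
  (β ∧ γ) ∨ β = a + b − a·b on (0.2556, 0.7100) = 0.7841
  → value = 0.7841
|0.7100 − 0.7841| = 0.074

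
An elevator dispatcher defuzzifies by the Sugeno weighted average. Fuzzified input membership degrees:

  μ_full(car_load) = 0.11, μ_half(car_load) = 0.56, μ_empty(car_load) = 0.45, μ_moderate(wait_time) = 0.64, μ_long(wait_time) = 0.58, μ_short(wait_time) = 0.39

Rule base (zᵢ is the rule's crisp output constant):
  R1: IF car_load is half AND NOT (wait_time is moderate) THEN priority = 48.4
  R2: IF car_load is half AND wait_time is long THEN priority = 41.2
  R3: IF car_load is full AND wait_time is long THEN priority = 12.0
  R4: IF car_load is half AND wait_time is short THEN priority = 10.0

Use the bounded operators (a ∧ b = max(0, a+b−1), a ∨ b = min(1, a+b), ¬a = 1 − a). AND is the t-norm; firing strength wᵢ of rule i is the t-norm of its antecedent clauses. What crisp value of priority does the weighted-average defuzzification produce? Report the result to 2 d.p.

41.20

R1 (z=48.4): half=0.56, ¬moderate=1−0.64=0.36; AND[max(0, a+b−1)] → w = 0.00
R2 (z=41.2): half=0.56, long=0.58; AND[max(0, a+b−1)] → w = 0.14
R3 (z=12.0): full=0.11, long=0.58; AND[max(0, a+b−1)] → w = 0.00
R4 (z=10.0): half=0.56, short=0.39; AND[max(0, a+b−1)] → w = 0.00
Weighted average = (0.00·48.4 + 0.14·41.2 + 0.00·12.0 + 0.00·10.0) / (0.00 + 0.14 + 0.00 + 0.00)
  = 5.7680 / 0.1400 = 41.20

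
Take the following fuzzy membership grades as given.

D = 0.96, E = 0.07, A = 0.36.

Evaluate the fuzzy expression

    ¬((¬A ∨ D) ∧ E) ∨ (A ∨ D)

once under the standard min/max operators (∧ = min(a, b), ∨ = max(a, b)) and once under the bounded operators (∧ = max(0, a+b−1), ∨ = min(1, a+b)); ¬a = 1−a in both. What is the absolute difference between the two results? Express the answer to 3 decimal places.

0.040

Under standard min/max:
  ¬A = 1 − 0.36 = 0.64
  ¬A ∨ D = max(a, b) on (0.64, 0.96) = 0.96
  (¬A ∨ D) ∧ E = min(a, b) on (0.96, 0.07) = 0.07
  ¬((¬A ∨ D) ∧ E) = 1 − 0.07 = 0.93
  A ∨ D = max(a, b) on (0.36, 0.96) = 0.96
  ¬((¬A ∨ D) ∧ E) ∨ (A ∨ D) = max(a, b) on (0.93, 0.96) = 0.96
  → value = 0.9600
Under bounded:
  ¬A = 1 − 0.36 = 0.64
  ¬A ∨ D = min(1, a+b) on (0.64, 0.96) = 1.00
  (¬A ∨ D) ∧ E = max(0, a+b−1) on (1.00, 0.07) = 0.07
  ¬((¬A ∨ D) ∧ E) = 1 − 0.07 = 0.93
  A ∨ D = min(1, a+b) on (0.36, 0.96) = 1.00
  ¬((¬A ∨ D) ∧ E) ∨ (A ∨ D) = min(1, a+b) on (0.93, 1.00) = 1.00
  → value = 1.0000
|0.9600 − 1.0000| = 0.040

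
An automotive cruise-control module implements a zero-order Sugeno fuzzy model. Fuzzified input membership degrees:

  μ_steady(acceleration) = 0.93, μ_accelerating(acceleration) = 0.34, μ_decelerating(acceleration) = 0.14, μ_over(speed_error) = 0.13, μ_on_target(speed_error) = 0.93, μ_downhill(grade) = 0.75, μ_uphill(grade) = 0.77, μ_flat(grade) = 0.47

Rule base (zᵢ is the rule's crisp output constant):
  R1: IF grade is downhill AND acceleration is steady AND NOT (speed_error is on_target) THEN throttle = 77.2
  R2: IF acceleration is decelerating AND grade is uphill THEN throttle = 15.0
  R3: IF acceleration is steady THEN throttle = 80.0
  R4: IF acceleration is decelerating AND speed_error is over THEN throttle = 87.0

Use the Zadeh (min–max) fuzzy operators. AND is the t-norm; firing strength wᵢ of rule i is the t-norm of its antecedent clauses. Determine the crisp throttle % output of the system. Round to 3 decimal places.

R1 (z=77.2): downhill=0.75, steady=0.93, ¬on_target=1−0.93=0.07; AND[min(a, b)] → w = 0.07
R2 (z=15.0): decelerating=0.14, uphill=0.77; AND[min(a, b)] → w = 0.14
R3 (z=80.0): steady=0.93 → w = 0.93
R4 (z=87.0): decelerating=0.14, over=0.13; AND[min(a, b)] → w = 0.13
Weighted average = (0.07·77.2 + 0.14·15.0 + 0.93·80.0 + 0.13·87.0) / (0.07 + 0.14 + 0.93 + 0.13)
  = 93.2140 / 1.2700 = 73.397

73.397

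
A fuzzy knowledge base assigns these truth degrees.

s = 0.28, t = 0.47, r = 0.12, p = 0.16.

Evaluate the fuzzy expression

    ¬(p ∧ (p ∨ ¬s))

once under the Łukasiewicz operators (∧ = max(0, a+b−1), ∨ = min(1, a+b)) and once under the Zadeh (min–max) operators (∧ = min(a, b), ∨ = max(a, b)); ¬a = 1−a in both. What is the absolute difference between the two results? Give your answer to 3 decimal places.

Under Łukasiewicz:
  ¬s = 1 − 0.28 = 0.72
  p ∨ ¬s = min(1, a+b) on (0.16, 0.72) = 0.88
  p ∧ (p ∨ ¬s) = max(0, a+b−1) on (0.16, 0.88) = 0.04
  ¬(p ∧ (p ∨ ¬s)) = 1 − 0.04 = 0.96
  → value = 0.9600
Under Zadeh (min–max):
  ¬s = 1 − 0.28 = 0.72
  p ∨ ¬s = max(a, b) on (0.16, 0.72) = 0.72
  p ∧ (p ∨ ¬s) = min(a, b) on (0.16, 0.72) = 0.16
  ¬(p ∧ (p ∨ ¬s)) = 1 − 0.16 = 0.84
  → value = 0.8400
|0.9600 − 0.8400| = 0.120

0.120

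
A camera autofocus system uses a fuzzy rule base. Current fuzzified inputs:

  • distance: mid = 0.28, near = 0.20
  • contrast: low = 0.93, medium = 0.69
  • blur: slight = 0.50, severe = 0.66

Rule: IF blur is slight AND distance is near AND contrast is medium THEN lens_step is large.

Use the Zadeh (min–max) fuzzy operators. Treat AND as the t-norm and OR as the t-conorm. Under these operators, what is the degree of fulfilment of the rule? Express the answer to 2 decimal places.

firing strength: slight=0.50, near=0.20, medium=0.69; AND[min(a, b)] → w = 0.20

0.20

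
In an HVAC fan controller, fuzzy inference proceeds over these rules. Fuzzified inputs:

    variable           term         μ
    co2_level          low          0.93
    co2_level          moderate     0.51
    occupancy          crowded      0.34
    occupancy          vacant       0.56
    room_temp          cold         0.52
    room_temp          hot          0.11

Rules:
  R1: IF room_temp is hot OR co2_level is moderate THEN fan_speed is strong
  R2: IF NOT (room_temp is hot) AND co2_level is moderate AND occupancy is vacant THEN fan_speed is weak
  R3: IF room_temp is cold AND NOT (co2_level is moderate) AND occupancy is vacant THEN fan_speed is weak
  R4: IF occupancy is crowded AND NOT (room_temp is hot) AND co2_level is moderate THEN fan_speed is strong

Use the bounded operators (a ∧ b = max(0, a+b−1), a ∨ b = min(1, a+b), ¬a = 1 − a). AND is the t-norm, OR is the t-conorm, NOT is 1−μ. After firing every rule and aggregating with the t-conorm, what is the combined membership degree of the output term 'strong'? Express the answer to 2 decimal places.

R1: hot=0.11, moderate=0.51; OR[min(1, a+b)] → w = 0.62
R2: ¬hot=1−0.11=0.89, moderate=0.51, vacant=0.56; AND[max(0, a+b−1)] → w = 0.00
R3: cold=0.52, ¬moderate=1−0.51=0.49, vacant=0.56; AND[max(0, a+b−1)] → w = 0.00
R4: crowded=0.34, ¬hot=1−0.11=0.89, moderate=0.51; AND[max(0, a+b−1)] → w = 0.00
Rules with consequent 'strong': {R1, R4} → strengths 0.62, 0.00
Aggregate via t-conorm [min(1, a+b)]: 0.62

0.62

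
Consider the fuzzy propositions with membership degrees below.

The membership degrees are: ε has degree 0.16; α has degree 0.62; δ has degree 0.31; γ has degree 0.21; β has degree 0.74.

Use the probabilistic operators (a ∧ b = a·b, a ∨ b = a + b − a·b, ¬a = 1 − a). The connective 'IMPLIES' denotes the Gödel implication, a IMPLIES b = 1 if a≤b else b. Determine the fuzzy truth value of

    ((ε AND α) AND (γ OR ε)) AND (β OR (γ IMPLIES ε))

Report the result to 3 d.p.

ε AND α = a·b on (0.1600, 0.6200) = 0.0992
γ OR ε = a + b − a·b on (0.2100, 0.1600) = 0.3364
(ε AND α) AND (γ OR ε) = a·b on (0.0992, 0.3364) = 0.0334
γ IMPLIES ε  [Gödel: 1 if a≤b else b] with a=0.2100, b=0.1600 → 0.1600
β OR (γ IMPLIES ε) = a + b − a·b on (0.7400, 0.1600) = 0.7816
((ε AND α) AND (γ OR ε)) AND (β OR (γ IMPLIES ε)) = a·b on (0.0334, 0.7816) = 0.0261

0.026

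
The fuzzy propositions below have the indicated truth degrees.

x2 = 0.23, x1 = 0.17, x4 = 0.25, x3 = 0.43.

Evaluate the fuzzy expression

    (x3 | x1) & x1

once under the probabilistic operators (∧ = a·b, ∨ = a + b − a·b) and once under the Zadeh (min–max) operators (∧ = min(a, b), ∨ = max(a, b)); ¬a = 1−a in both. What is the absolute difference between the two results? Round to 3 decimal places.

0.080

Under probabilistic:
  x3 | x1 = a + b − a·b on (0.4300, 0.1700) = 0.5269
  (x3 | x1) & x1 = a·b on (0.5269, 0.1700) = 0.0896
  → value = 0.0896
Under Zadeh (min–max):
  x3 | x1 = max(a, b) on (0.43, 0.17) = 0.43
  (x3 | x1) & x1 = min(a, b) on (0.43, 0.17) = 0.17
  → value = 0.1700
|0.0896 − 0.1700| = 0.080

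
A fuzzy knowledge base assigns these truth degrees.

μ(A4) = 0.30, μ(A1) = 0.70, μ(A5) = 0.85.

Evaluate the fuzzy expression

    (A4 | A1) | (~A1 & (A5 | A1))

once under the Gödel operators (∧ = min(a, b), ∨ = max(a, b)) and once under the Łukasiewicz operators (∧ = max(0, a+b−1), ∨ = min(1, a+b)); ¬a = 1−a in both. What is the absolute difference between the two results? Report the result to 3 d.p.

0.300

Under Gödel:
  A4 | A1 = max(a, b) on (0.30, 0.70) = 0.70
  ~A1 = 1 − 0.70 = 0.30
  A5 | A1 = max(a, b) on (0.85, 0.70) = 0.85
  ~A1 & (A5 | A1) = min(a, b) on (0.30, 0.85) = 0.30
  (A4 | A1) | (~A1 & (A5 | A1)) = max(a, b) on (0.70, 0.30) = 0.70
  → value = 0.7000
Under Łukasiewicz:
  A4 | A1 = min(1, a+b) on (0.30, 0.70) = 1.00
  ~A1 = 1 − 0.70 = 0.30
  A5 | A1 = min(1, a+b) on (0.85, 0.70) = 1.00
  ~A1 & (A5 | A1) = max(0, a+b−1) on (0.30, 1.00) = 0.30
  (A4 | A1) | (~A1 & (A5 | A1)) = min(1, a+b) on (1.00, 0.30) = 1.00
  → value = 1.0000
|0.7000 − 1.0000| = 0.300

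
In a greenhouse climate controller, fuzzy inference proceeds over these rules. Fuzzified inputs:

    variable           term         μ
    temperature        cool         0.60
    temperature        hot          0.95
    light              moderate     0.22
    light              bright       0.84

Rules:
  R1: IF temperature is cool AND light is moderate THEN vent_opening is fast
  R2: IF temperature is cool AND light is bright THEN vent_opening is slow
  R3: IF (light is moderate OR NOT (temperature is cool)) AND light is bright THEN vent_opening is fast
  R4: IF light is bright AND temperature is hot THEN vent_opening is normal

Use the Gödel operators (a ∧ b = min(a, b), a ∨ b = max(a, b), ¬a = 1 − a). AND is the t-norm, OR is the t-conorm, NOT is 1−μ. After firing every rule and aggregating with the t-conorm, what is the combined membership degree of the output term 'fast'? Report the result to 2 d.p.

0.40

R1: cool=0.60, moderate=0.22; AND[min(a, b)] → w = 0.22
R2: cool=0.60, bright=0.84; AND[min(a, b)] → w = 0.60
R3: (moderate=0.22 OR ¬cool=1−0.60=0.40) = 0.40; AND[min(a, b)] with bright=0.84 → w = 0.40
R4: bright=0.84, hot=0.95; AND[min(a, b)] → w = 0.84
Rules with consequent 'fast': {R1, R3} → strengths 0.22, 0.40
Aggregate via t-conorm [max(a, b)]: 0.40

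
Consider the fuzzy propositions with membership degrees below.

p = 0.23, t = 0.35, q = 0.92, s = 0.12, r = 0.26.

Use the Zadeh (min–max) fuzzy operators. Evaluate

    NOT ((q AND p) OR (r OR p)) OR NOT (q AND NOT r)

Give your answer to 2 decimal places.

q AND p = min(a, b) on (0.92, 0.23) = 0.23
r OR p = max(a, b) on (0.26, 0.23) = 0.26
(q AND p) OR (r OR p) = max(a, b) on (0.23, 0.26) = 0.26
NOT ((q AND p) OR (r OR p)) = 1 − 0.26 = 0.74
NOT r = 1 − 0.26 = 0.74
q AND NOT r = min(a, b) on (0.92, 0.74) = 0.74
NOT (q AND NOT r) = 1 − 0.74 = 0.26
NOT ((q AND p) OR (r OR p)) OR NOT (q AND NOT r) = max(a, b) on (0.74, 0.26) = 0.74

0.74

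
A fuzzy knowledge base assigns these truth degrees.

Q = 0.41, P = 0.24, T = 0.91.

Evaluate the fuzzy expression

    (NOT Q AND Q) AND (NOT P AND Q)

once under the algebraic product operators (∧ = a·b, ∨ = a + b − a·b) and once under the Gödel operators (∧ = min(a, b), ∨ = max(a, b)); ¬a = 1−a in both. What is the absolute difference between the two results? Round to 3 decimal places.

0.335

Under algebraic product:
  NOT Q = 1 − 0.4100 = 0.5900
  NOT Q AND Q = a·b on (0.5900, 0.4100) = 0.2419
  NOT P = 1 − 0.2400 = 0.7600
  NOT P AND Q = a·b on (0.7600, 0.4100) = 0.3116
  (NOT Q AND Q) AND (NOT P AND Q) = a·b on (0.2419, 0.3116) = 0.0754
  → value = 0.0754
Under Gödel:
  NOT Q = 1 − 0.41 = 0.59
  NOT Q AND Q = min(a, b) on (0.59, 0.41) = 0.41
  NOT P = 1 − 0.24 = 0.76
  NOT P AND Q = min(a, b) on (0.76, 0.41) = 0.41
  (NOT Q AND Q) AND (NOT P AND Q) = min(a, b) on (0.41, 0.41) = 0.41
  → value = 0.4100
|0.0754 − 0.4100| = 0.335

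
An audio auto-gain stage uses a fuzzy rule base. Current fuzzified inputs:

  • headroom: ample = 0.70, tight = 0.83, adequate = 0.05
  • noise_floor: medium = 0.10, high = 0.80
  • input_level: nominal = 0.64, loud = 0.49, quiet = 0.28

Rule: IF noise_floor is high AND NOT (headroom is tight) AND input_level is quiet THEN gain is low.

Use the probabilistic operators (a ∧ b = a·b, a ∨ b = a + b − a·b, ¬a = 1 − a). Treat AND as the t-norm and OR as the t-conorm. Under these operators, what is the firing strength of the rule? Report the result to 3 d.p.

0.038

firing strength: high=0.80, ¬tight=1−0.83=0.17, quiet=0.28; AND[a·b] → w = 0.0381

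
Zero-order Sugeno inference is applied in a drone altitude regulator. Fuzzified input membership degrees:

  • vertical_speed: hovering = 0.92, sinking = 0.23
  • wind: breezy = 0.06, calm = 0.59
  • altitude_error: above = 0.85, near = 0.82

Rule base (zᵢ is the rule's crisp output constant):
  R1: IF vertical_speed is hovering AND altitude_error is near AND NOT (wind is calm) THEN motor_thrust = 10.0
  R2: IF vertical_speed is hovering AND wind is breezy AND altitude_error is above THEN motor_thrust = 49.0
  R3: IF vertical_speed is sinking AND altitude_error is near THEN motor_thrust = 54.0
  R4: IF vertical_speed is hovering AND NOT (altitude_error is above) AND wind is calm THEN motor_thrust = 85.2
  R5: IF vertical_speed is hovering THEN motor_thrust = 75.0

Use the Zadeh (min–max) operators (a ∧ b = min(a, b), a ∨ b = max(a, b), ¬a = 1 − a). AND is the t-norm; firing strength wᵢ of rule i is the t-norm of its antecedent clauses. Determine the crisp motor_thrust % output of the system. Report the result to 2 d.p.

R1 (z=10.0): hovering=0.92, near=0.82, ¬calm=1−0.59=0.41; AND[min(a, b)] → w = 0.41
R2 (z=49.0): hovering=0.92, breezy=0.06, above=0.85; AND[min(a, b)] → w = 0.06
R3 (z=54.0): sinking=0.23, near=0.82; AND[min(a, b)] → w = 0.23
R4 (z=85.2): hovering=0.92, ¬above=1−0.85=0.15, calm=0.59; AND[min(a, b)] → w = 0.15
R5 (z=75.0): hovering=0.92 → w = 0.92
Weighted average = (0.41·10.0 + 0.06·49.0 + 0.23·54.0 + 0.15·85.2 + 0.92·75.0) / (0.41 + 0.06 + 0.23 + 0.15 + 0.92)
  = 101.2400 / 1.7700 = 57.20

57.20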